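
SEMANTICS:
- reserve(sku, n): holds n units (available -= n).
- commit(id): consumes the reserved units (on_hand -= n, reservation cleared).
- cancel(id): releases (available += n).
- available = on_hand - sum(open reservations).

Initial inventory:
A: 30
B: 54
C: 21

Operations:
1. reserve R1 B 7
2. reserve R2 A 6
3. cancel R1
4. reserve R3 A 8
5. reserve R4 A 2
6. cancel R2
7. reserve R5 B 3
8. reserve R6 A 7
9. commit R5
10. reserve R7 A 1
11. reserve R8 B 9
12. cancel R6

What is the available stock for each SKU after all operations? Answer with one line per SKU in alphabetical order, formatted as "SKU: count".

Step 1: reserve R1 B 7 -> on_hand[A=30 B=54 C=21] avail[A=30 B=47 C=21] open={R1}
Step 2: reserve R2 A 6 -> on_hand[A=30 B=54 C=21] avail[A=24 B=47 C=21] open={R1,R2}
Step 3: cancel R1 -> on_hand[A=30 B=54 C=21] avail[A=24 B=54 C=21] open={R2}
Step 4: reserve R3 A 8 -> on_hand[A=30 B=54 C=21] avail[A=16 B=54 C=21] open={R2,R3}
Step 5: reserve R4 A 2 -> on_hand[A=30 B=54 C=21] avail[A=14 B=54 C=21] open={R2,R3,R4}
Step 6: cancel R2 -> on_hand[A=30 B=54 C=21] avail[A=20 B=54 C=21] open={R3,R4}
Step 7: reserve R5 B 3 -> on_hand[A=30 B=54 C=21] avail[A=20 B=51 C=21] open={R3,R4,R5}
Step 8: reserve R6 A 7 -> on_hand[A=30 B=54 C=21] avail[A=13 B=51 C=21] open={R3,R4,R5,R6}
Step 9: commit R5 -> on_hand[A=30 B=51 C=21] avail[A=13 B=51 C=21] open={R3,R4,R6}
Step 10: reserve R7 A 1 -> on_hand[A=30 B=51 C=21] avail[A=12 B=51 C=21] open={R3,R4,R6,R7}
Step 11: reserve R8 B 9 -> on_hand[A=30 B=51 C=21] avail[A=12 B=42 C=21] open={R3,R4,R6,R7,R8}
Step 12: cancel R6 -> on_hand[A=30 B=51 C=21] avail[A=19 B=42 C=21] open={R3,R4,R7,R8}

Answer: A: 19
B: 42
C: 21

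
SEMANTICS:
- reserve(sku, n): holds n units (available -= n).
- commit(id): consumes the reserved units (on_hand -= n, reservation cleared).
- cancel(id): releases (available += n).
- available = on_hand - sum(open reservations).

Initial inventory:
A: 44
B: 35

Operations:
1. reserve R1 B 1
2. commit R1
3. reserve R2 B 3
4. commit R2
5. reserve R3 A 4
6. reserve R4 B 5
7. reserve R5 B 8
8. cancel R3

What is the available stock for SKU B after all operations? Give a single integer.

Answer: 18

Derivation:
Step 1: reserve R1 B 1 -> on_hand[A=44 B=35] avail[A=44 B=34] open={R1}
Step 2: commit R1 -> on_hand[A=44 B=34] avail[A=44 B=34] open={}
Step 3: reserve R2 B 3 -> on_hand[A=44 B=34] avail[A=44 B=31] open={R2}
Step 4: commit R2 -> on_hand[A=44 B=31] avail[A=44 B=31] open={}
Step 5: reserve R3 A 4 -> on_hand[A=44 B=31] avail[A=40 B=31] open={R3}
Step 6: reserve R4 B 5 -> on_hand[A=44 B=31] avail[A=40 B=26] open={R3,R4}
Step 7: reserve R5 B 8 -> on_hand[A=44 B=31] avail[A=40 B=18] open={R3,R4,R5}
Step 8: cancel R3 -> on_hand[A=44 B=31] avail[A=44 B=18] open={R4,R5}
Final available[B] = 18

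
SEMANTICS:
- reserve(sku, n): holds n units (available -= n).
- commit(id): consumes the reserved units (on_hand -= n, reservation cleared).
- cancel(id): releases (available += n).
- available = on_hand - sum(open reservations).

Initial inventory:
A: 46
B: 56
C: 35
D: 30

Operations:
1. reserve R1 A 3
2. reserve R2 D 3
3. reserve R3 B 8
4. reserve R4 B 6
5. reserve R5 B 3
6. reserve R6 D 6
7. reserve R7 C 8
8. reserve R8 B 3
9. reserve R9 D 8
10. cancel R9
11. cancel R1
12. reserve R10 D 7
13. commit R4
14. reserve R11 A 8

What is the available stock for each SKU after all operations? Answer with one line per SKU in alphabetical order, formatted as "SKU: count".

Step 1: reserve R1 A 3 -> on_hand[A=46 B=56 C=35 D=30] avail[A=43 B=56 C=35 D=30] open={R1}
Step 2: reserve R2 D 3 -> on_hand[A=46 B=56 C=35 D=30] avail[A=43 B=56 C=35 D=27] open={R1,R2}
Step 3: reserve R3 B 8 -> on_hand[A=46 B=56 C=35 D=30] avail[A=43 B=48 C=35 D=27] open={R1,R2,R3}
Step 4: reserve R4 B 6 -> on_hand[A=46 B=56 C=35 D=30] avail[A=43 B=42 C=35 D=27] open={R1,R2,R3,R4}
Step 5: reserve R5 B 3 -> on_hand[A=46 B=56 C=35 D=30] avail[A=43 B=39 C=35 D=27] open={R1,R2,R3,R4,R5}
Step 6: reserve R6 D 6 -> on_hand[A=46 B=56 C=35 D=30] avail[A=43 B=39 C=35 D=21] open={R1,R2,R3,R4,R5,R6}
Step 7: reserve R7 C 8 -> on_hand[A=46 B=56 C=35 D=30] avail[A=43 B=39 C=27 D=21] open={R1,R2,R3,R4,R5,R6,R7}
Step 8: reserve R8 B 3 -> on_hand[A=46 B=56 C=35 D=30] avail[A=43 B=36 C=27 D=21] open={R1,R2,R3,R4,R5,R6,R7,R8}
Step 9: reserve R9 D 8 -> on_hand[A=46 B=56 C=35 D=30] avail[A=43 B=36 C=27 D=13] open={R1,R2,R3,R4,R5,R6,R7,R8,R9}
Step 10: cancel R9 -> on_hand[A=46 B=56 C=35 D=30] avail[A=43 B=36 C=27 D=21] open={R1,R2,R3,R4,R5,R6,R7,R8}
Step 11: cancel R1 -> on_hand[A=46 B=56 C=35 D=30] avail[A=46 B=36 C=27 D=21] open={R2,R3,R4,R5,R6,R7,R8}
Step 12: reserve R10 D 7 -> on_hand[A=46 B=56 C=35 D=30] avail[A=46 B=36 C=27 D=14] open={R10,R2,R3,R4,R5,R6,R7,R8}
Step 13: commit R4 -> on_hand[A=46 B=50 C=35 D=30] avail[A=46 B=36 C=27 D=14] open={R10,R2,R3,R5,R6,R7,R8}
Step 14: reserve R11 A 8 -> on_hand[A=46 B=50 C=35 D=30] avail[A=38 B=36 C=27 D=14] open={R10,R11,R2,R3,R5,R6,R7,R8}

Answer: A: 38
B: 36
C: 27
D: 14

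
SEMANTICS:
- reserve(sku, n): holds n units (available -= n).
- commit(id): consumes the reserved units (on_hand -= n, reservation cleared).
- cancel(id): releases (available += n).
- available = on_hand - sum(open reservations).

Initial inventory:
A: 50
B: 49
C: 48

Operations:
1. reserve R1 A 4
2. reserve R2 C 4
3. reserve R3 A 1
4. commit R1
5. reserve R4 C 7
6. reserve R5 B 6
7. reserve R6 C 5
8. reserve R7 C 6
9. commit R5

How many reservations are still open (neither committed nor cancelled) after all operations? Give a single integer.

Answer: 5

Derivation:
Step 1: reserve R1 A 4 -> on_hand[A=50 B=49 C=48] avail[A=46 B=49 C=48] open={R1}
Step 2: reserve R2 C 4 -> on_hand[A=50 B=49 C=48] avail[A=46 B=49 C=44] open={R1,R2}
Step 3: reserve R3 A 1 -> on_hand[A=50 B=49 C=48] avail[A=45 B=49 C=44] open={R1,R2,R3}
Step 4: commit R1 -> on_hand[A=46 B=49 C=48] avail[A=45 B=49 C=44] open={R2,R3}
Step 5: reserve R4 C 7 -> on_hand[A=46 B=49 C=48] avail[A=45 B=49 C=37] open={R2,R3,R4}
Step 6: reserve R5 B 6 -> on_hand[A=46 B=49 C=48] avail[A=45 B=43 C=37] open={R2,R3,R4,R5}
Step 7: reserve R6 C 5 -> on_hand[A=46 B=49 C=48] avail[A=45 B=43 C=32] open={R2,R3,R4,R5,R6}
Step 8: reserve R7 C 6 -> on_hand[A=46 B=49 C=48] avail[A=45 B=43 C=26] open={R2,R3,R4,R5,R6,R7}
Step 9: commit R5 -> on_hand[A=46 B=43 C=48] avail[A=45 B=43 C=26] open={R2,R3,R4,R6,R7}
Open reservations: ['R2', 'R3', 'R4', 'R6', 'R7'] -> 5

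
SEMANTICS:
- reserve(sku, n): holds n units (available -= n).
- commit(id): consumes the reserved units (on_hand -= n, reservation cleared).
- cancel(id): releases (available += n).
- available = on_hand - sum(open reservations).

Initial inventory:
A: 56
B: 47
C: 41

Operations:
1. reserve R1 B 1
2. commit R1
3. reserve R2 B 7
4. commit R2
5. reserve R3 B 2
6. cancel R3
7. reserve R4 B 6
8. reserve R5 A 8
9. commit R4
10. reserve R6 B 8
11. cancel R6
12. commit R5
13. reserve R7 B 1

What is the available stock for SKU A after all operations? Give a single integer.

Step 1: reserve R1 B 1 -> on_hand[A=56 B=47 C=41] avail[A=56 B=46 C=41] open={R1}
Step 2: commit R1 -> on_hand[A=56 B=46 C=41] avail[A=56 B=46 C=41] open={}
Step 3: reserve R2 B 7 -> on_hand[A=56 B=46 C=41] avail[A=56 B=39 C=41] open={R2}
Step 4: commit R2 -> on_hand[A=56 B=39 C=41] avail[A=56 B=39 C=41] open={}
Step 5: reserve R3 B 2 -> on_hand[A=56 B=39 C=41] avail[A=56 B=37 C=41] open={R3}
Step 6: cancel R3 -> on_hand[A=56 B=39 C=41] avail[A=56 B=39 C=41] open={}
Step 7: reserve R4 B 6 -> on_hand[A=56 B=39 C=41] avail[A=56 B=33 C=41] open={R4}
Step 8: reserve R5 A 8 -> on_hand[A=56 B=39 C=41] avail[A=48 B=33 C=41] open={R4,R5}
Step 9: commit R4 -> on_hand[A=56 B=33 C=41] avail[A=48 B=33 C=41] open={R5}
Step 10: reserve R6 B 8 -> on_hand[A=56 B=33 C=41] avail[A=48 B=25 C=41] open={R5,R6}
Step 11: cancel R6 -> on_hand[A=56 B=33 C=41] avail[A=48 B=33 C=41] open={R5}
Step 12: commit R5 -> on_hand[A=48 B=33 C=41] avail[A=48 B=33 C=41] open={}
Step 13: reserve R7 B 1 -> on_hand[A=48 B=33 C=41] avail[A=48 B=32 C=41] open={R7}
Final available[A] = 48

Answer: 48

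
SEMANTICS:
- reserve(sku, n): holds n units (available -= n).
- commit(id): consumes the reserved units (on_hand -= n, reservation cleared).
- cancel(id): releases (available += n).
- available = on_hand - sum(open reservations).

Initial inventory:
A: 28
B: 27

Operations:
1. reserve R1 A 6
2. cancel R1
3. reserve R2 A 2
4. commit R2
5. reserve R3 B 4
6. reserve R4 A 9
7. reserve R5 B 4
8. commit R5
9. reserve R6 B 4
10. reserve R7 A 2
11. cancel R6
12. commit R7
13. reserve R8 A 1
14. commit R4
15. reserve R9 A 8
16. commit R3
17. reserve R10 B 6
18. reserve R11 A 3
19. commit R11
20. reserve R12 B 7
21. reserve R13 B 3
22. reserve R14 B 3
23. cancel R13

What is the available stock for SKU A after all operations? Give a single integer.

Step 1: reserve R1 A 6 -> on_hand[A=28 B=27] avail[A=22 B=27] open={R1}
Step 2: cancel R1 -> on_hand[A=28 B=27] avail[A=28 B=27] open={}
Step 3: reserve R2 A 2 -> on_hand[A=28 B=27] avail[A=26 B=27] open={R2}
Step 4: commit R2 -> on_hand[A=26 B=27] avail[A=26 B=27] open={}
Step 5: reserve R3 B 4 -> on_hand[A=26 B=27] avail[A=26 B=23] open={R3}
Step 6: reserve R4 A 9 -> on_hand[A=26 B=27] avail[A=17 B=23] open={R3,R4}
Step 7: reserve R5 B 4 -> on_hand[A=26 B=27] avail[A=17 B=19] open={R3,R4,R5}
Step 8: commit R5 -> on_hand[A=26 B=23] avail[A=17 B=19] open={R3,R4}
Step 9: reserve R6 B 4 -> on_hand[A=26 B=23] avail[A=17 B=15] open={R3,R4,R6}
Step 10: reserve R7 A 2 -> on_hand[A=26 B=23] avail[A=15 B=15] open={R3,R4,R6,R7}
Step 11: cancel R6 -> on_hand[A=26 B=23] avail[A=15 B=19] open={R3,R4,R7}
Step 12: commit R7 -> on_hand[A=24 B=23] avail[A=15 B=19] open={R3,R4}
Step 13: reserve R8 A 1 -> on_hand[A=24 B=23] avail[A=14 B=19] open={R3,R4,R8}
Step 14: commit R4 -> on_hand[A=15 B=23] avail[A=14 B=19] open={R3,R8}
Step 15: reserve R9 A 8 -> on_hand[A=15 B=23] avail[A=6 B=19] open={R3,R8,R9}
Step 16: commit R3 -> on_hand[A=15 B=19] avail[A=6 B=19] open={R8,R9}
Step 17: reserve R10 B 6 -> on_hand[A=15 B=19] avail[A=6 B=13] open={R10,R8,R9}
Step 18: reserve R11 A 3 -> on_hand[A=15 B=19] avail[A=3 B=13] open={R10,R11,R8,R9}
Step 19: commit R11 -> on_hand[A=12 B=19] avail[A=3 B=13] open={R10,R8,R9}
Step 20: reserve R12 B 7 -> on_hand[A=12 B=19] avail[A=3 B=6] open={R10,R12,R8,R9}
Step 21: reserve R13 B 3 -> on_hand[A=12 B=19] avail[A=3 B=3] open={R10,R12,R13,R8,R9}
Step 22: reserve R14 B 3 -> on_hand[A=12 B=19] avail[A=3 B=0] open={R10,R12,R13,R14,R8,R9}
Step 23: cancel R13 -> on_hand[A=12 B=19] avail[A=3 B=3] open={R10,R12,R14,R8,R9}
Final available[A] = 3

Answer: 3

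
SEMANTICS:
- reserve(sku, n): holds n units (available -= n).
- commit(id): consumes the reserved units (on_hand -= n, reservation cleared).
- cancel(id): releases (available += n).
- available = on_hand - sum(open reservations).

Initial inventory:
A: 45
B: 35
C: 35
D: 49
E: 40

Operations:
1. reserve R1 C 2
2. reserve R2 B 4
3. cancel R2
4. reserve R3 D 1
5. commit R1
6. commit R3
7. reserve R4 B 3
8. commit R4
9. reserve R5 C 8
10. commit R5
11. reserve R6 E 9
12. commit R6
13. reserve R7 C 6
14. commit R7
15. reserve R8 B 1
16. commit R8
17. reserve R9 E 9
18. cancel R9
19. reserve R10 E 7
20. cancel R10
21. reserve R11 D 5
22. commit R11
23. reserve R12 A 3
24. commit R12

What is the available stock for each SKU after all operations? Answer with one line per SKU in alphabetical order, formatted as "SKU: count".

Answer: A: 42
B: 31
C: 19
D: 43
E: 31

Derivation:
Step 1: reserve R1 C 2 -> on_hand[A=45 B=35 C=35 D=49 E=40] avail[A=45 B=35 C=33 D=49 E=40] open={R1}
Step 2: reserve R2 B 4 -> on_hand[A=45 B=35 C=35 D=49 E=40] avail[A=45 B=31 C=33 D=49 E=40] open={R1,R2}
Step 3: cancel R2 -> on_hand[A=45 B=35 C=35 D=49 E=40] avail[A=45 B=35 C=33 D=49 E=40] open={R1}
Step 4: reserve R3 D 1 -> on_hand[A=45 B=35 C=35 D=49 E=40] avail[A=45 B=35 C=33 D=48 E=40] open={R1,R3}
Step 5: commit R1 -> on_hand[A=45 B=35 C=33 D=49 E=40] avail[A=45 B=35 C=33 D=48 E=40] open={R3}
Step 6: commit R3 -> on_hand[A=45 B=35 C=33 D=48 E=40] avail[A=45 B=35 C=33 D=48 E=40] open={}
Step 7: reserve R4 B 3 -> on_hand[A=45 B=35 C=33 D=48 E=40] avail[A=45 B=32 C=33 D=48 E=40] open={R4}
Step 8: commit R4 -> on_hand[A=45 B=32 C=33 D=48 E=40] avail[A=45 B=32 C=33 D=48 E=40] open={}
Step 9: reserve R5 C 8 -> on_hand[A=45 B=32 C=33 D=48 E=40] avail[A=45 B=32 C=25 D=48 E=40] open={R5}
Step 10: commit R5 -> on_hand[A=45 B=32 C=25 D=48 E=40] avail[A=45 B=32 C=25 D=48 E=40] open={}
Step 11: reserve R6 E 9 -> on_hand[A=45 B=32 C=25 D=48 E=40] avail[A=45 B=32 C=25 D=48 E=31] open={R6}
Step 12: commit R6 -> on_hand[A=45 B=32 C=25 D=48 E=31] avail[A=45 B=32 C=25 D=48 E=31] open={}
Step 13: reserve R7 C 6 -> on_hand[A=45 B=32 C=25 D=48 E=31] avail[A=45 B=32 C=19 D=48 E=31] open={R7}
Step 14: commit R7 -> on_hand[A=45 B=32 C=19 D=48 E=31] avail[A=45 B=32 C=19 D=48 E=31] open={}
Step 15: reserve R8 B 1 -> on_hand[A=45 B=32 C=19 D=48 E=31] avail[A=45 B=31 C=19 D=48 E=31] open={R8}
Step 16: commit R8 -> on_hand[A=45 B=31 C=19 D=48 E=31] avail[A=45 B=31 C=19 D=48 E=31] open={}
Step 17: reserve R9 E 9 -> on_hand[A=45 B=31 C=19 D=48 E=31] avail[A=45 B=31 C=19 D=48 E=22] open={R9}
Step 18: cancel R9 -> on_hand[A=45 B=31 C=19 D=48 E=31] avail[A=45 B=31 C=19 D=48 E=31] open={}
Step 19: reserve R10 E 7 -> on_hand[A=45 B=31 C=19 D=48 E=31] avail[A=45 B=31 C=19 D=48 E=24] open={R10}
Step 20: cancel R10 -> on_hand[A=45 B=31 C=19 D=48 E=31] avail[A=45 B=31 C=19 D=48 E=31] open={}
Step 21: reserve R11 D 5 -> on_hand[A=45 B=31 C=19 D=48 E=31] avail[A=45 B=31 C=19 D=43 E=31] open={R11}
Step 22: commit R11 -> on_hand[A=45 B=31 C=19 D=43 E=31] avail[A=45 B=31 C=19 D=43 E=31] open={}
Step 23: reserve R12 A 3 -> on_hand[A=45 B=31 C=19 D=43 E=31] avail[A=42 B=31 C=19 D=43 E=31] open={R12}
Step 24: commit R12 -> on_hand[A=42 B=31 C=19 D=43 E=31] avail[A=42 B=31 C=19 D=43 E=31] open={}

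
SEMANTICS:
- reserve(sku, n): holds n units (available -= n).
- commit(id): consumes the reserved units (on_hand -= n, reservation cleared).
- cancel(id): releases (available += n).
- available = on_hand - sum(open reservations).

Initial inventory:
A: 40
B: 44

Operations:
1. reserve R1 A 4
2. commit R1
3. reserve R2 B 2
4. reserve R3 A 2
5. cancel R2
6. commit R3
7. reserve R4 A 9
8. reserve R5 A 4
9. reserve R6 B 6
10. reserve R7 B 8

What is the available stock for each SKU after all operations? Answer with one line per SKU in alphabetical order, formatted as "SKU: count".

Step 1: reserve R1 A 4 -> on_hand[A=40 B=44] avail[A=36 B=44] open={R1}
Step 2: commit R1 -> on_hand[A=36 B=44] avail[A=36 B=44] open={}
Step 3: reserve R2 B 2 -> on_hand[A=36 B=44] avail[A=36 B=42] open={R2}
Step 4: reserve R3 A 2 -> on_hand[A=36 B=44] avail[A=34 B=42] open={R2,R3}
Step 5: cancel R2 -> on_hand[A=36 B=44] avail[A=34 B=44] open={R3}
Step 6: commit R3 -> on_hand[A=34 B=44] avail[A=34 B=44] open={}
Step 7: reserve R4 A 9 -> on_hand[A=34 B=44] avail[A=25 B=44] open={R4}
Step 8: reserve R5 A 4 -> on_hand[A=34 B=44] avail[A=21 B=44] open={R4,R5}
Step 9: reserve R6 B 6 -> on_hand[A=34 B=44] avail[A=21 B=38] open={R4,R5,R6}
Step 10: reserve R7 B 8 -> on_hand[A=34 B=44] avail[A=21 B=30] open={R4,R5,R6,R7}

Answer: A: 21
B: 30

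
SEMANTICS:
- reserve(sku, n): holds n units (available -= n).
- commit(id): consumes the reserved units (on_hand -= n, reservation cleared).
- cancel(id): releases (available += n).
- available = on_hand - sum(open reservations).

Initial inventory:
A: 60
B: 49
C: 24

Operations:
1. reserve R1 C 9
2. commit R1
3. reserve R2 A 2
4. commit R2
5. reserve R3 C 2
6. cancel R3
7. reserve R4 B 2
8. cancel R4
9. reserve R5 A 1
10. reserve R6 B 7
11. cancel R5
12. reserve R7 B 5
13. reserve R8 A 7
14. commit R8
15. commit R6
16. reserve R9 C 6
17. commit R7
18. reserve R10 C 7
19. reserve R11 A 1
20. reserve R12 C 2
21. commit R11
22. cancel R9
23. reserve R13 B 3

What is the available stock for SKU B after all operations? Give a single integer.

Answer: 34

Derivation:
Step 1: reserve R1 C 9 -> on_hand[A=60 B=49 C=24] avail[A=60 B=49 C=15] open={R1}
Step 2: commit R1 -> on_hand[A=60 B=49 C=15] avail[A=60 B=49 C=15] open={}
Step 3: reserve R2 A 2 -> on_hand[A=60 B=49 C=15] avail[A=58 B=49 C=15] open={R2}
Step 4: commit R2 -> on_hand[A=58 B=49 C=15] avail[A=58 B=49 C=15] open={}
Step 5: reserve R3 C 2 -> on_hand[A=58 B=49 C=15] avail[A=58 B=49 C=13] open={R3}
Step 6: cancel R3 -> on_hand[A=58 B=49 C=15] avail[A=58 B=49 C=15] open={}
Step 7: reserve R4 B 2 -> on_hand[A=58 B=49 C=15] avail[A=58 B=47 C=15] open={R4}
Step 8: cancel R4 -> on_hand[A=58 B=49 C=15] avail[A=58 B=49 C=15] open={}
Step 9: reserve R5 A 1 -> on_hand[A=58 B=49 C=15] avail[A=57 B=49 C=15] open={R5}
Step 10: reserve R6 B 7 -> on_hand[A=58 B=49 C=15] avail[A=57 B=42 C=15] open={R5,R6}
Step 11: cancel R5 -> on_hand[A=58 B=49 C=15] avail[A=58 B=42 C=15] open={R6}
Step 12: reserve R7 B 5 -> on_hand[A=58 B=49 C=15] avail[A=58 B=37 C=15] open={R6,R7}
Step 13: reserve R8 A 7 -> on_hand[A=58 B=49 C=15] avail[A=51 B=37 C=15] open={R6,R7,R8}
Step 14: commit R8 -> on_hand[A=51 B=49 C=15] avail[A=51 B=37 C=15] open={R6,R7}
Step 15: commit R6 -> on_hand[A=51 B=42 C=15] avail[A=51 B=37 C=15] open={R7}
Step 16: reserve R9 C 6 -> on_hand[A=51 B=42 C=15] avail[A=51 B=37 C=9] open={R7,R9}
Step 17: commit R7 -> on_hand[A=51 B=37 C=15] avail[A=51 B=37 C=9] open={R9}
Step 18: reserve R10 C 7 -> on_hand[A=51 B=37 C=15] avail[A=51 B=37 C=2] open={R10,R9}
Step 19: reserve R11 A 1 -> on_hand[A=51 B=37 C=15] avail[A=50 B=37 C=2] open={R10,R11,R9}
Step 20: reserve R12 C 2 -> on_hand[A=51 B=37 C=15] avail[A=50 B=37 C=0] open={R10,R11,R12,R9}
Step 21: commit R11 -> on_hand[A=50 B=37 C=15] avail[A=50 B=37 C=0] open={R10,R12,R9}
Step 22: cancel R9 -> on_hand[A=50 B=37 C=15] avail[A=50 B=37 C=6] open={R10,R12}
Step 23: reserve R13 B 3 -> on_hand[A=50 B=37 C=15] avail[A=50 B=34 C=6] open={R10,R12,R13}
Final available[B] = 34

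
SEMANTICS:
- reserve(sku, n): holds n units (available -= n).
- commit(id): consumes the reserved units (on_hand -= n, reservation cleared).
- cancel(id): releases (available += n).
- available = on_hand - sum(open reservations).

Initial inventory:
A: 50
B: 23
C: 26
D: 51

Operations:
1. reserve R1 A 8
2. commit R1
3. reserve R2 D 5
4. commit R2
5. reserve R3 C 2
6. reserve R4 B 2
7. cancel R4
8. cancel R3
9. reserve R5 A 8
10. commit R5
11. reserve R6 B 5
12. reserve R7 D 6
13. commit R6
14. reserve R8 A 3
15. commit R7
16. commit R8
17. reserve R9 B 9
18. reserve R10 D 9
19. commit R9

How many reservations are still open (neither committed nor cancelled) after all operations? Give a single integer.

Answer: 1

Derivation:
Step 1: reserve R1 A 8 -> on_hand[A=50 B=23 C=26 D=51] avail[A=42 B=23 C=26 D=51] open={R1}
Step 2: commit R1 -> on_hand[A=42 B=23 C=26 D=51] avail[A=42 B=23 C=26 D=51] open={}
Step 3: reserve R2 D 5 -> on_hand[A=42 B=23 C=26 D=51] avail[A=42 B=23 C=26 D=46] open={R2}
Step 4: commit R2 -> on_hand[A=42 B=23 C=26 D=46] avail[A=42 B=23 C=26 D=46] open={}
Step 5: reserve R3 C 2 -> on_hand[A=42 B=23 C=26 D=46] avail[A=42 B=23 C=24 D=46] open={R3}
Step 6: reserve R4 B 2 -> on_hand[A=42 B=23 C=26 D=46] avail[A=42 B=21 C=24 D=46] open={R3,R4}
Step 7: cancel R4 -> on_hand[A=42 B=23 C=26 D=46] avail[A=42 B=23 C=24 D=46] open={R3}
Step 8: cancel R3 -> on_hand[A=42 B=23 C=26 D=46] avail[A=42 B=23 C=26 D=46] open={}
Step 9: reserve R5 A 8 -> on_hand[A=42 B=23 C=26 D=46] avail[A=34 B=23 C=26 D=46] open={R5}
Step 10: commit R5 -> on_hand[A=34 B=23 C=26 D=46] avail[A=34 B=23 C=26 D=46] open={}
Step 11: reserve R6 B 5 -> on_hand[A=34 B=23 C=26 D=46] avail[A=34 B=18 C=26 D=46] open={R6}
Step 12: reserve R7 D 6 -> on_hand[A=34 B=23 C=26 D=46] avail[A=34 B=18 C=26 D=40] open={R6,R7}
Step 13: commit R6 -> on_hand[A=34 B=18 C=26 D=46] avail[A=34 B=18 C=26 D=40] open={R7}
Step 14: reserve R8 A 3 -> on_hand[A=34 B=18 C=26 D=46] avail[A=31 B=18 C=26 D=40] open={R7,R8}
Step 15: commit R7 -> on_hand[A=34 B=18 C=26 D=40] avail[A=31 B=18 C=26 D=40] open={R8}
Step 16: commit R8 -> on_hand[A=31 B=18 C=26 D=40] avail[A=31 B=18 C=26 D=40] open={}
Step 17: reserve R9 B 9 -> on_hand[A=31 B=18 C=26 D=40] avail[A=31 B=9 C=26 D=40] open={R9}
Step 18: reserve R10 D 9 -> on_hand[A=31 B=18 C=26 D=40] avail[A=31 B=9 C=26 D=31] open={R10,R9}
Step 19: commit R9 -> on_hand[A=31 B=9 C=26 D=40] avail[A=31 B=9 C=26 D=31] open={R10}
Open reservations: ['R10'] -> 1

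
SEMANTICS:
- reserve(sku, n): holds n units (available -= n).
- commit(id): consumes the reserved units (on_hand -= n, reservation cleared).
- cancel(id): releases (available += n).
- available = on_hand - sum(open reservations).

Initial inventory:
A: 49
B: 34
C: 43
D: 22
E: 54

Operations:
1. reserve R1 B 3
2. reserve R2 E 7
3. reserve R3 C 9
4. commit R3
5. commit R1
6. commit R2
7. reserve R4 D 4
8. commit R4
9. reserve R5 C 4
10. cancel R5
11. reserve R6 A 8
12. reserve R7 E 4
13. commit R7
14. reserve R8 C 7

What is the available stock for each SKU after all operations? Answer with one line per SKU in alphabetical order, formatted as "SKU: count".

Step 1: reserve R1 B 3 -> on_hand[A=49 B=34 C=43 D=22 E=54] avail[A=49 B=31 C=43 D=22 E=54] open={R1}
Step 2: reserve R2 E 7 -> on_hand[A=49 B=34 C=43 D=22 E=54] avail[A=49 B=31 C=43 D=22 E=47] open={R1,R2}
Step 3: reserve R3 C 9 -> on_hand[A=49 B=34 C=43 D=22 E=54] avail[A=49 B=31 C=34 D=22 E=47] open={R1,R2,R3}
Step 4: commit R3 -> on_hand[A=49 B=34 C=34 D=22 E=54] avail[A=49 B=31 C=34 D=22 E=47] open={R1,R2}
Step 5: commit R1 -> on_hand[A=49 B=31 C=34 D=22 E=54] avail[A=49 B=31 C=34 D=22 E=47] open={R2}
Step 6: commit R2 -> on_hand[A=49 B=31 C=34 D=22 E=47] avail[A=49 B=31 C=34 D=22 E=47] open={}
Step 7: reserve R4 D 4 -> on_hand[A=49 B=31 C=34 D=22 E=47] avail[A=49 B=31 C=34 D=18 E=47] open={R4}
Step 8: commit R4 -> on_hand[A=49 B=31 C=34 D=18 E=47] avail[A=49 B=31 C=34 D=18 E=47] open={}
Step 9: reserve R5 C 4 -> on_hand[A=49 B=31 C=34 D=18 E=47] avail[A=49 B=31 C=30 D=18 E=47] open={R5}
Step 10: cancel R5 -> on_hand[A=49 B=31 C=34 D=18 E=47] avail[A=49 B=31 C=34 D=18 E=47] open={}
Step 11: reserve R6 A 8 -> on_hand[A=49 B=31 C=34 D=18 E=47] avail[A=41 B=31 C=34 D=18 E=47] open={R6}
Step 12: reserve R7 E 4 -> on_hand[A=49 B=31 C=34 D=18 E=47] avail[A=41 B=31 C=34 D=18 E=43] open={R6,R7}
Step 13: commit R7 -> on_hand[A=49 B=31 C=34 D=18 E=43] avail[A=41 B=31 C=34 D=18 E=43] open={R6}
Step 14: reserve R8 C 7 -> on_hand[A=49 B=31 C=34 D=18 E=43] avail[A=41 B=31 C=27 D=18 E=43] open={R6,R8}

Answer: A: 41
B: 31
C: 27
D: 18
E: 43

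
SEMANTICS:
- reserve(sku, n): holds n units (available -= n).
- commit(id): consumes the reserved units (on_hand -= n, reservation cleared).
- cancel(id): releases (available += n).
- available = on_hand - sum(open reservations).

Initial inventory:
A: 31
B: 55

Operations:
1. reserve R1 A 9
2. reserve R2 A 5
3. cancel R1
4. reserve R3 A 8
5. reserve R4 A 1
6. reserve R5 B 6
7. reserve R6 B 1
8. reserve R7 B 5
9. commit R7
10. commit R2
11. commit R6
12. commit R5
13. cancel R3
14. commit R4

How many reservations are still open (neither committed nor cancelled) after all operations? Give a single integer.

Answer: 0

Derivation:
Step 1: reserve R1 A 9 -> on_hand[A=31 B=55] avail[A=22 B=55] open={R1}
Step 2: reserve R2 A 5 -> on_hand[A=31 B=55] avail[A=17 B=55] open={R1,R2}
Step 3: cancel R1 -> on_hand[A=31 B=55] avail[A=26 B=55] open={R2}
Step 4: reserve R3 A 8 -> on_hand[A=31 B=55] avail[A=18 B=55] open={R2,R3}
Step 5: reserve R4 A 1 -> on_hand[A=31 B=55] avail[A=17 B=55] open={R2,R3,R4}
Step 6: reserve R5 B 6 -> on_hand[A=31 B=55] avail[A=17 B=49] open={R2,R3,R4,R5}
Step 7: reserve R6 B 1 -> on_hand[A=31 B=55] avail[A=17 B=48] open={R2,R3,R4,R5,R6}
Step 8: reserve R7 B 5 -> on_hand[A=31 B=55] avail[A=17 B=43] open={R2,R3,R4,R5,R6,R7}
Step 9: commit R7 -> on_hand[A=31 B=50] avail[A=17 B=43] open={R2,R3,R4,R5,R6}
Step 10: commit R2 -> on_hand[A=26 B=50] avail[A=17 B=43] open={R3,R4,R5,R6}
Step 11: commit R6 -> on_hand[A=26 B=49] avail[A=17 B=43] open={R3,R4,R5}
Step 12: commit R5 -> on_hand[A=26 B=43] avail[A=17 B=43] open={R3,R4}
Step 13: cancel R3 -> on_hand[A=26 B=43] avail[A=25 B=43] open={R4}
Step 14: commit R4 -> on_hand[A=25 B=43] avail[A=25 B=43] open={}
Open reservations: [] -> 0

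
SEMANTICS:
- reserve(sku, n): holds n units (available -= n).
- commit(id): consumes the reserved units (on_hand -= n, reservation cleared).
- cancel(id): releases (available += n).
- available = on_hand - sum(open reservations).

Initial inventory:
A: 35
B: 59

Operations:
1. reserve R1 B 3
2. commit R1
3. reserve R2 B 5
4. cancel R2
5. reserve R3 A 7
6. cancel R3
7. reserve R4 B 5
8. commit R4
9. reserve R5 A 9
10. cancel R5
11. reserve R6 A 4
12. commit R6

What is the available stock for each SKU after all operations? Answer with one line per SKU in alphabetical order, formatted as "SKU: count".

Answer: A: 31
B: 51

Derivation:
Step 1: reserve R1 B 3 -> on_hand[A=35 B=59] avail[A=35 B=56] open={R1}
Step 2: commit R1 -> on_hand[A=35 B=56] avail[A=35 B=56] open={}
Step 3: reserve R2 B 5 -> on_hand[A=35 B=56] avail[A=35 B=51] open={R2}
Step 4: cancel R2 -> on_hand[A=35 B=56] avail[A=35 B=56] open={}
Step 5: reserve R3 A 7 -> on_hand[A=35 B=56] avail[A=28 B=56] open={R3}
Step 6: cancel R3 -> on_hand[A=35 B=56] avail[A=35 B=56] open={}
Step 7: reserve R4 B 5 -> on_hand[A=35 B=56] avail[A=35 B=51] open={R4}
Step 8: commit R4 -> on_hand[A=35 B=51] avail[A=35 B=51] open={}
Step 9: reserve R5 A 9 -> on_hand[A=35 B=51] avail[A=26 B=51] open={R5}
Step 10: cancel R5 -> on_hand[A=35 B=51] avail[A=35 B=51] open={}
Step 11: reserve R6 A 4 -> on_hand[A=35 B=51] avail[A=31 B=51] open={R6}
Step 12: commit R6 -> on_hand[A=31 B=51] avail[A=31 B=51] open={}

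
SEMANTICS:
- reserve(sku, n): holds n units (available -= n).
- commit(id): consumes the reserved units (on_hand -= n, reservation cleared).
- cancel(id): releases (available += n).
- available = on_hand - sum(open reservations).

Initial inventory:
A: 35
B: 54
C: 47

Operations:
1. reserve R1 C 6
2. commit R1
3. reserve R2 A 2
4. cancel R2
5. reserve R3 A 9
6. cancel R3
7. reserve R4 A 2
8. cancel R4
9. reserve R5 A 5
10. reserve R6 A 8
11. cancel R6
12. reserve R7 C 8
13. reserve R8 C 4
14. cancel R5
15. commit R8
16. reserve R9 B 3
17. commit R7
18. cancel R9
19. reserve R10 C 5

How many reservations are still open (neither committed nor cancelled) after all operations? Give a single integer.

Answer: 1

Derivation:
Step 1: reserve R1 C 6 -> on_hand[A=35 B=54 C=47] avail[A=35 B=54 C=41] open={R1}
Step 2: commit R1 -> on_hand[A=35 B=54 C=41] avail[A=35 B=54 C=41] open={}
Step 3: reserve R2 A 2 -> on_hand[A=35 B=54 C=41] avail[A=33 B=54 C=41] open={R2}
Step 4: cancel R2 -> on_hand[A=35 B=54 C=41] avail[A=35 B=54 C=41] open={}
Step 5: reserve R3 A 9 -> on_hand[A=35 B=54 C=41] avail[A=26 B=54 C=41] open={R3}
Step 6: cancel R3 -> on_hand[A=35 B=54 C=41] avail[A=35 B=54 C=41] open={}
Step 7: reserve R4 A 2 -> on_hand[A=35 B=54 C=41] avail[A=33 B=54 C=41] open={R4}
Step 8: cancel R4 -> on_hand[A=35 B=54 C=41] avail[A=35 B=54 C=41] open={}
Step 9: reserve R5 A 5 -> on_hand[A=35 B=54 C=41] avail[A=30 B=54 C=41] open={R5}
Step 10: reserve R6 A 8 -> on_hand[A=35 B=54 C=41] avail[A=22 B=54 C=41] open={R5,R6}
Step 11: cancel R6 -> on_hand[A=35 B=54 C=41] avail[A=30 B=54 C=41] open={R5}
Step 12: reserve R7 C 8 -> on_hand[A=35 B=54 C=41] avail[A=30 B=54 C=33] open={R5,R7}
Step 13: reserve R8 C 4 -> on_hand[A=35 B=54 C=41] avail[A=30 B=54 C=29] open={R5,R7,R8}
Step 14: cancel R5 -> on_hand[A=35 B=54 C=41] avail[A=35 B=54 C=29] open={R7,R8}
Step 15: commit R8 -> on_hand[A=35 B=54 C=37] avail[A=35 B=54 C=29] open={R7}
Step 16: reserve R9 B 3 -> on_hand[A=35 B=54 C=37] avail[A=35 B=51 C=29] open={R7,R9}
Step 17: commit R7 -> on_hand[A=35 B=54 C=29] avail[A=35 B=51 C=29] open={R9}
Step 18: cancel R9 -> on_hand[A=35 B=54 C=29] avail[A=35 B=54 C=29] open={}
Step 19: reserve R10 C 5 -> on_hand[A=35 B=54 C=29] avail[A=35 B=54 C=24] open={R10}
Open reservations: ['R10'] -> 1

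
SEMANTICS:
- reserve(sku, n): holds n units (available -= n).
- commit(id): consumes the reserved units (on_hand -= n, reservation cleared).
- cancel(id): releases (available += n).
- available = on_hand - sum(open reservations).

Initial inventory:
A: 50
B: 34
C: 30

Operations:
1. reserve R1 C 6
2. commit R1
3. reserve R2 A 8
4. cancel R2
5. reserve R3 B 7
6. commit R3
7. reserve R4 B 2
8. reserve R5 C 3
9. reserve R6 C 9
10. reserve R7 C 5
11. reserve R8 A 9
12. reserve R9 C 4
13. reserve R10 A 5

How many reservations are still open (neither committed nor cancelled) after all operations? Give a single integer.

Step 1: reserve R1 C 6 -> on_hand[A=50 B=34 C=30] avail[A=50 B=34 C=24] open={R1}
Step 2: commit R1 -> on_hand[A=50 B=34 C=24] avail[A=50 B=34 C=24] open={}
Step 3: reserve R2 A 8 -> on_hand[A=50 B=34 C=24] avail[A=42 B=34 C=24] open={R2}
Step 4: cancel R2 -> on_hand[A=50 B=34 C=24] avail[A=50 B=34 C=24] open={}
Step 5: reserve R3 B 7 -> on_hand[A=50 B=34 C=24] avail[A=50 B=27 C=24] open={R3}
Step 6: commit R3 -> on_hand[A=50 B=27 C=24] avail[A=50 B=27 C=24] open={}
Step 7: reserve R4 B 2 -> on_hand[A=50 B=27 C=24] avail[A=50 B=25 C=24] open={R4}
Step 8: reserve R5 C 3 -> on_hand[A=50 B=27 C=24] avail[A=50 B=25 C=21] open={R4,R5}
Step 9: reserve R6 C 9 -> on_hand[A=50 B=27 C=24] avail[A=50 B=25 C=12] open={R4,R5,R6}
Step 10: reserve R7 C 5 -> on_hand[A=50 B=27 C=24] avail[A=50 B=25 C=7] open={R4,R5,R6,R7}
Step 11: reserve R8 A 9 -> on_hand[A=50 B=27 C=24] avail[A=41 B=25 C=7] open={R4,R5,R6,R7,R8}
Step 12: reserve R9 C 4 -> on_hand[A=50 B=27 C=24] avail[A=41 B=25 C=3] open={R4,R5,R6,R7,R8,R9}
Step 13: reserve R10 A 5 -> on_hand[A=50 B=27 C=24] avail[A=36 B=25 C=3] open={R10,R4,R5,R6,R7,R8,R9}
Open reservations: ['R10', 'R4', 'R5', 'R6', 'R7', 'R8', 'R9'] -> 7

Answer: 7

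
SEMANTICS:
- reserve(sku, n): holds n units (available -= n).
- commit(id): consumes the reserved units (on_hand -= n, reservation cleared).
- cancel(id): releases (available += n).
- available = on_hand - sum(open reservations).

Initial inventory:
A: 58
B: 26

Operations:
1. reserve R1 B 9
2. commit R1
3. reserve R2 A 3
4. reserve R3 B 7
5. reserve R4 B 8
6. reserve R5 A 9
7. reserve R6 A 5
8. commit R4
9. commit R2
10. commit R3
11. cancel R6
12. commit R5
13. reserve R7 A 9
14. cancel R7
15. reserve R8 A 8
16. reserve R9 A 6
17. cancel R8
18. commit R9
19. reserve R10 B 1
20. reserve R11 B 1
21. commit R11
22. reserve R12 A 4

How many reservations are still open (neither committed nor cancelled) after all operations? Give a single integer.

Step 1: reserve R1 B 9 -> on_hand[A=58 B=26] avail[A=58 B=17] open={R1}
Step 2: commit R1 -> on_hand[A=58 B=17] avail[A=58 B=17] open={}
Step 3: reserve R2 A 3 -> on_hand[A=58 B=17] avail[A=55 B=17] open={R2}
Step 4: reserve R3 B 7 -> on_hand[A=58 B=17] avail[A=55 B=10] open={R2,R3}
Step 5: reserve R4 B 8 -> on_hand[A=58 B=17] avail[A=55 B=2] open={R2,R3,R4}
Step 6: reserve R5 A 9 -> on_hand[A=58 B=17] avail[A=46 B=2] open={R2,R3,R4,R5}
Step 7: reserve R6 A 5 -> on_hand[A=58 B=17] avail[A=41 B=2] open={R2,R3,R4,R5,R6}
Step 8: commit R4 -> on_hand[A=58 B=9] avail[A=41 B=2] open={R2,R3,R5,R6}
Step 9: commit R2 -> on_hand[A=55 B=9] avail[A=41 B=2] open={R3,R5,R6}
Step 10: commit R3 -> on_hand[A=55 B=2] avail[A=41 B=2] open={R5,R6}
Step 11: cancel R6 -> on_hand[A=55 B=2] avail[A=46 B=2] open={R5}
Step 12: commit R5 -> on_hand[A=46 B=2] avail[A=46 B=2] open={}
Step 13: reserve R7 A 9 -> on_hand[A=46 B=2] avail[A=37 B=2] open={R7}
Step 14: cancel R7 -> on_hand[A=46 B=2] avail[A=46 B=2] open={}
Step 15: reserve R8 A 8 -> on_hand[A=46 B=2] avail[A=38 B=2] open={R8}
Step 16: reserve R9 A 6 -> on_hand[A=46 B=2] avail[A=32 B=2] open={R8,R9}
Step 17: cancel R8 -> on_hand[A=46 B=2] avail[A=40 B=2] open={R9}
Step 18: commit R9 -> on_hand[A=40 B=2] avail[A=40 B=2] open={}
Step 19: reserve R10 B 1 -> on_hand[A=40 B=2] avail[A=40 B=1] open={R10}
Step 20: reserve R11 B 1 -> on_hand[A=40 B=2] avail[A=40 B=0] open={R10,R11}
Step 21: commit R11 -> on_hand[A=40 B=1] avail[A=40 B=0] open={R10}
Step 22: reserve R12 A 4 -> on_hand[A=40 B=1] avail[A=36 B=0] open={R10,R12}
Open reservations: ['R10', 'R12'] -> 2

Answer: 2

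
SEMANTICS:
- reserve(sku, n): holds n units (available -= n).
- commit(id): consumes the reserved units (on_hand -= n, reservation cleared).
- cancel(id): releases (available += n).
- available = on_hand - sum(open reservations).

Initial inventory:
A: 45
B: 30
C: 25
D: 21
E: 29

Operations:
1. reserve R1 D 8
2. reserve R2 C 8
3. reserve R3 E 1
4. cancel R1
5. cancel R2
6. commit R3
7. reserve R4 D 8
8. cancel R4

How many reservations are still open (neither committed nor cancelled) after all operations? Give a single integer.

Step 1: reserve R1 D 8 -> on_hand[A=45 B=30 C=25 D=21 E=29] avail[A=45 B=30 C=25 D=13 E=29] open={R1}
Step 2: reserve R2 C 8 -> on_hand[A=45 B=30 C=25 D=21 E=29] avail[A=45 B=30 C=17 D=13 E=29] open={R1,R2}
Step 3: reserve R3 E 1 -> on_hand[A=45 B=30 C=25 D=21 E=29] avail[A=45 B=30 C=17 D=13 E=28] open={R1,R2,R3}
Step 4: cancel R1 -> on_hand[A=45 B=30 C=25 D=21 E=29] avail[A=45 B=30 C=17 D=21 E=28] open={R2,R3}
Step 5: cancel R2 -> on_hand[A=45 B=30 C=25 D=21 E=29] avail[A=45 B=30 C=25 D=21 E=28] open={R3}
Step 6: commit R3 -> on_hand[A=45 B=30 C=25 D=21 E=28] avail[A=45 B=30 C=25 D=21 E=28] open={}
Step 7: reserve R4 D 8 -> on_hand[A=45 B=30 C=25 D=21 E=28] avail[A=45 B=30 C=25 D=13 E=28] open={R4}
Step 8: cancel R4 -> on_hand[A=45 B=30 C=25 D=21 E=28] avail[A=45 B=30 C=25 D=21 E=28] open={}
Open reservations: [] -> 0

Answer: 0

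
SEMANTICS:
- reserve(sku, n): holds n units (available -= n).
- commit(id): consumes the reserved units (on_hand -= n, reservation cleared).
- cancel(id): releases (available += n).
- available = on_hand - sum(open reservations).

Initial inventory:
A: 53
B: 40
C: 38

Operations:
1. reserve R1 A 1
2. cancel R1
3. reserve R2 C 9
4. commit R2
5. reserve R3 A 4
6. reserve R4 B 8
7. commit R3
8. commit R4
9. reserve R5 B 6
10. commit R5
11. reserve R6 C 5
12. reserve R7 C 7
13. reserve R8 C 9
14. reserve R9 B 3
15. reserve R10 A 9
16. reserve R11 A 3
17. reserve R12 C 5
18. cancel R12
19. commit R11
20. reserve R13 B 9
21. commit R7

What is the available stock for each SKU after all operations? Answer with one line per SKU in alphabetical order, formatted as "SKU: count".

Step 1: reserve R1 A 1 -> on_hand[A=53 B=40 C=38] avail[A=52 B=40 C=38] open={R1}
Step 2: cancel R1 -> on_hand[A=53 B=40 C=38] avail[A=53 B=40 C=38] open={}
Step 3: reserve R2 C 9 -> on_hand[A=53 B=40 C=38] avail[A=53 B=40 C=29] open={R2}
Step 4: commit R2 -> on_hand[A=53 B=40 C=29] avail[A=53 B=40 C=29] open={}
Step 5: reserve R3 A 4 -> on_hand[A=53 B=40 C=29] avail[A=49 B=40 C=29] open={R3}
Step 6: reserve R4 B 8 -> on_hand[A=53 B=40 C=29] avail[A=49 B=32 C=29] open={R3,R4}
Step 7: commit R3 -> on_hand[A=49 B=40 C=29] avail[A=49 B=32 C=29] open={R4}
Step 8: commit R4 -> on_hand[A=49 B=32 C=29] avail[A=49 B=32 C=29] open={}
Step 9: reserve R5 B 6 -> on_hand[A=49 B=32 C=29] avail[A=49 B=26 C=29] open={R5}
Step 10: commit R5 -> on_hand[A=49 B=26 C=29] avail[A=49 B=26 C=29] open={}
Step 11: reserve R6 C 5 -> on_hand[A=49 B=26 C=29] avail[A=49 B=26 C=24] open={R6}
Step 12: reserve R7 C 7 -> on_hand[A=49 B=26 C=29] avail[A=49 B=26 C=17] open={R6,R7}
Step 13: reserve R8 C 9 -> on_hand[A=49 B=26 C=29] avail[A=49 B=26 C=8] open={R6,R7,R8}
Step 14: reserve R9 B 3 -> on_hand[A=49 B=26 C=29] avail[A=49 B=23 C=8] open={R6,R7,R8,R9}
Step 15: reserve R10 A 9 -> on_hand[A=49 B=26 C=29] avail[A=40 B=23 C=8] open={R10,R6,R7,R8,R9}
Step 16: reserve R11 A 3 -> on_hand[A=49 B=26 C=29] avail[A=37 B=23 C=8] open={R10,R11,R6,R7,R8,R9}
Step 17: reserve R12 C 5 -> on_hand[A=49 B=26 C=29] avail[A=37 B=23 C=3] open={R10,R11,R12,R6,R7,R8,R9}
Step 18: cancel R12 -> on_hand[A=49 B=26 C=29] avail[A=37 B=23 C=8] open={R10,R11,R6,R7,R8,R9}
Step 19: commit R11 -> on_hand[A=46 B=26 C=29] avail[A=37 B=23 C=8] open={R10,R6,R7,R8,R9}
Step 20: reserve R13 B 9 -> on_hand[A=46 B=26 C=29] avail[A=37 B=14 C=8] open={R10,R13,R6,R7,R8,R9}
Step 21: commit R7 -> on_hand[A=46 B=26 C=22] avail[A=37 B=14 C=8] open={R10,R13,R6,R8,R9}

Answer: A: 37
B: 14
C: 8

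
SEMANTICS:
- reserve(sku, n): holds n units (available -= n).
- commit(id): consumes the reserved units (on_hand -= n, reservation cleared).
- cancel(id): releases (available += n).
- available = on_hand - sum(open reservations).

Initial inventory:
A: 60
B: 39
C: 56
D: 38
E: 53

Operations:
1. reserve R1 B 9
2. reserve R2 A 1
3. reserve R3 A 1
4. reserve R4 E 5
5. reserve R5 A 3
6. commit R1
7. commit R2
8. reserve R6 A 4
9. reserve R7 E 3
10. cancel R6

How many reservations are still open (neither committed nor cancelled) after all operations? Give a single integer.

Answer: 4

Derivation:
Step 1: reserve R1 B 9 -> on_hand[A=60 B=39 C=56 D=38 E=53] avail[A=60 B=30 C=56 D=38 E=53] open={R1}
Step 2: reserve R2 A 1 -> on_hand[A=60 B=39 C=56 D=38 E=53] avail[A=59 B=30 C=56 D=38 E=53] open={R1,R2}
Step 3: reserve R3 A 1 -> on_hand[A=60 B=39 C=56 D=38 E=53] avail[A=58 B=30 C=56 D=38 E=53] open={R1,R2,R3}
Step 4: reserve R4 E 5 -> on_hand[A=60 B=39 C=56 D=38 E=53] avail[A=58 B=30 C=56 D=38 E=48] open={R1,R2,R3,R4}
Step 5: reserve R5 A 3 -> on_hand[A=60 B=39 C=56 D=38 E=53] avail[A=55 B=30 C=56 D=38 E=48] open={R1,R2,R3,R4,R5}
Step 6: commit R1 -> on_hand[A=60 B=30 C=56 D=38 E=53] avail[A=55 B=30 C=56 D=38 E=48] open={R2,R3,R4,R5}
Step 7: commit R2 -> on_hand[A=59 B=30 C=56 D=38 E=53] avail[A=55 B=30 C=56 D=38 E=48] open={R3,R4,R5}
Step 8: reserve R6 A 4 -> on_hand[A=59 B=30 C=56 D=38 E=53] avail[A=51 B=30 C=56 D=38 E=48] open={R3,R4,R5,R6}
Step 9: reserve R7 E 3 -> on_hand[A=59 B=30 C=56 D=38 E=53] avail[A=51 B=30 C=56 D=38 E=45] open={R3,R4,R5,R6,R7}
Step 10: cancel R6 -> on_hand[A=59 B=30 C=56 D=38 E=53] avail[A=55 B=30 C=56 D=38 E=45] open={R3,R4,R5,R7}
Open reservations: ['R3', 'R4', 'R5', 'R7'] -> 4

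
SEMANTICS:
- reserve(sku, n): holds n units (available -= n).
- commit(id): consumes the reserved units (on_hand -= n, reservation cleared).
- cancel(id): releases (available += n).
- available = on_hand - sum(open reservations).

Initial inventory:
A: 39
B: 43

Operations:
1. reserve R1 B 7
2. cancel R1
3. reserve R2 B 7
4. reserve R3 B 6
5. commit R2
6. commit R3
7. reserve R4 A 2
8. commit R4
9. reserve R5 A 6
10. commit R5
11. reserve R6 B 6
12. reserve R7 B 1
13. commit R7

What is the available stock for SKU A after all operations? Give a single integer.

Step 1: reserve R1 B 7 -> on_hand[A=39 B=43] avail[A=39 B=36] open={R1}
Step 2: cancel R1 -> on_hand[A=39 B=43] avail[A=39 B=43] open={}
Step 3: reserve R2 B 7 -> on_hand[A=39 B=43] avail[A=39 B=36] open={R2}
Step 4: reserve R3 B 6 -> on_hand[A=39 B=43] avail[A=39 B=30] open={R2,R3}
Step 5: commit R2 -> on_hand[A=39 B=36] avail[A=39 B=30] open={R3}
Step 6: commit R3 -> on_hand[A=39 B=30] avail[A=39 B=30] open={}
Step 7: reserve R4 A 2 -> on_hand[A=39 B=30] avail[A=37 B=30] open={R4}
Step 8: commit R4 -> on_hand[A=37 B=30] avail[A=37 B=30] open={}
Step 9: reserve R5 A 6 -> on_hand[A=37 B=30] avail[A=31 B=30] open={R5}
Step 10: commit R5 -> on_hand[A=31 B=30] avail[A=31 B=30] open={}
Step 11: reserve R6 B 6 -> on_hand[A=31 B=30] avail[A=31 B=24] open={R6}
Step 12: reserve R7 B 1 -> on_hand[A=31 B=30] avail[A=31 B=23] open={R6,R7}
Step 13: commit R7 -> on_hand[A=31 B=29] avail[A=31 B=23] open={R6}
Final available[A] = 31

Answer: 31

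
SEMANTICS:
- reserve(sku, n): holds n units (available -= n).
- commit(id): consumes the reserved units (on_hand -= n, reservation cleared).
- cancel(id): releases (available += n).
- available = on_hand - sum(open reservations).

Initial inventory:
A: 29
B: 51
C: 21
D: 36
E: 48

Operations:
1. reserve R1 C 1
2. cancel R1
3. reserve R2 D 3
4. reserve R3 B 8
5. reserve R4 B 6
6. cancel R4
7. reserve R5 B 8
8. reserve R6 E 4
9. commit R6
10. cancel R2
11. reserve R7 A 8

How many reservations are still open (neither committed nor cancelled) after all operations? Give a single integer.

Answer: 3

Derivation:
Step 1: reserve R1 C 1 -> on_hand[A=29 B=51 C=21 D=36 E=48] avail[A=29 B=51 C=20 D=36 E=48] open={R1}
Step 2: cancel R1 -> on_hand[A=29 B=51 C=21 D=36 E=48] avail[A=29 B=51 C=21 D=36 E=48] open={}
Step 3: reserve R2 D 3 -> on_hand[A=29 B=51 C=21 D=36 E=48] avail[A=29 B=51 C=21 D=33 E=48] open={R2}
Step 4: reserve R3 B 8 -> on_hand[A=29 B=51 C=21 D=36 E=48] avail[A=29 B=43 C=21 D=33 E=48] open={R2,R3}
Step 5: reserve R4 B 6 -> on_hand[A=29 B=51 C=21 D=36 E=48] avail[A=29 B=37 C=21 D=33 E=48] open={R2,R3,R4}
Step 6: cancel R4 -> on_hand[A=29 B=51 C=21 D=36 E=48] avail[A=29 B=43 C=21 D=33 E=48] open={R2,R3}
Step 7: reserve R5 B 8 -> on_hand[A=29 B=51 C=21 D=36 E=48] avail[A=29 B=35 C=21 D=33 E=48] open={R2,R3,R5}
Step 8: reserve R6 E 4 -> on_hand[A=29 B=51 C=21 D=36 E=48] avail[A=29 B=35 C=21 D=33 E=44] open={R2,R3,R5,R6}
Step 9: commit R6 -> on_hand[A=29 B=51 C=21 D=36 E=44] avail[A=29 B=35 C=21 D=33 E=44] open={R2,R3,R5}
Step 10: cancel R2 -> on_hand[A=29 B=51 C=21 D=36 E=44] avail[A=29 B=35 C=21 D=36 E=44] open={R3,R5}
Step 11: reserve R7 A 8 -> on_hand[A=29 B=51 C=21 D=36 E=44] avail[A=21 B=35 C=21 D=36 E=44] open={R3,R5,R7}
Open reservations: ['R3', 'R5', 'R7'] -> 3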